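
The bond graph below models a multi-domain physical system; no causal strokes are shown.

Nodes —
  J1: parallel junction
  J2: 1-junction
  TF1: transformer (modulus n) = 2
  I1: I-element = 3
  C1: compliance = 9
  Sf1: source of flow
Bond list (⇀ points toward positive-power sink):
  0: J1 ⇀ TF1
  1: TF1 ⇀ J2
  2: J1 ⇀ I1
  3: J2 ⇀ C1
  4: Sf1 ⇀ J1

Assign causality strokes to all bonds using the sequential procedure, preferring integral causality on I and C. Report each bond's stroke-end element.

β0 |J1
β1 |TF1
β2 |I1
β3 |J2
β4 |Sf1

bond 4 stroke at Sf1  (Sf1 fixes flow; stroke at Sf1)
bond 2 stroke at I1  (I1 outputs flow p/I1)
bond 0 stroke at J1  (J1: last free bond brings effort in)
bond 1 stroke at TF1  (TF1: transformer flips bond 0)
bond 3 stroke at J2  (J2 flow already set via bond 1)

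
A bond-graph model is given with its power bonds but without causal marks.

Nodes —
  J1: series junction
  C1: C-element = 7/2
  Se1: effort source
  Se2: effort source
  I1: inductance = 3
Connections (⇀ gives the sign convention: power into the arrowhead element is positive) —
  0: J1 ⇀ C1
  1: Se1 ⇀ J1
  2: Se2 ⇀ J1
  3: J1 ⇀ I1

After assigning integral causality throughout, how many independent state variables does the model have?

#1 stroke→J1  (Se1: effort source, stroke at far end)
#2 stroke→J1  (Se2 (Se) sets effort on bond)
#0 stroke→J1  (prefer integral on C1)
#3 stroke→I1  (J1: last free bond brings flow in)

2  (C1, I1 all integral)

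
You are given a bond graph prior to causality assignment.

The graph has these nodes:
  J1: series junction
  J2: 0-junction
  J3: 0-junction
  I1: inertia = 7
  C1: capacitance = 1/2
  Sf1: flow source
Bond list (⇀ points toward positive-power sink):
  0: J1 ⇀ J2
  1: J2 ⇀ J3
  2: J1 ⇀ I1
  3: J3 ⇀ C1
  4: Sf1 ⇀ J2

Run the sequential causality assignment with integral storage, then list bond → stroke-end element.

β4 stroke at Sf1  (Sf1 (Sf) sets flow on bond)
β2 stroke at I1  (prefer integral on I1)
β0 stroke at J1  (1-jn J1 has f-setter on 2)
β1 stroke at J2  (J2: last free bond brings effort in)
β3 stroke at J3  (J3 needs exactly one e-in)

β0 stroke at J1
β1 stroke at J2
β2 stroke at I1
β3 stroke at J3
β4 stroke at Sf1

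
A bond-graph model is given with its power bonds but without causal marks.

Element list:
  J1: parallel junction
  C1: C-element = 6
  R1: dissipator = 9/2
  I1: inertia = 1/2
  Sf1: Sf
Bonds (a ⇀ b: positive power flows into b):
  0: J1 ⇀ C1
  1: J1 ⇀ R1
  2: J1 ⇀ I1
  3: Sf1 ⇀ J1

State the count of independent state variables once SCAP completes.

2  (C1, I1 all integral)

#3 |Sf1  (Sf1: flow source, stroke at near end)
#0 |J1  (C1 outputs effort q/C1)
#1 |R1  (common-e at J1 fixed by 0)
#2 |I1  (J1 effort already set via bond 0)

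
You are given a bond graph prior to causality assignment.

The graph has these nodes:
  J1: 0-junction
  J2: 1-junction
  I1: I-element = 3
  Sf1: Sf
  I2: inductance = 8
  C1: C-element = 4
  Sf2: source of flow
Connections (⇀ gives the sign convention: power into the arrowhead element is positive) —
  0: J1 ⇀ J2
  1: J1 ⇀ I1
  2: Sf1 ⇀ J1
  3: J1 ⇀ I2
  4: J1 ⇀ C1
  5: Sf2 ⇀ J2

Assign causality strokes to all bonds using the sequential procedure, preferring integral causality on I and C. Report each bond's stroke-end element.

#0 |J2
#1 |I1
#2 |Sf1
#3 |I2
#4 |J1
#5 |Sf2

#2 stroke→Sf1  (Sf1 (Sf) sets flow on bond)
#5 stroke→Sf2  (source Sf2 imposes f)
#0 stroke→J2  (J2: bond 5 brought flow, rest push out)
#1 stroke→I1  (I1 integral (f out))
#3 stroke→I2  (I2 outputs flow p/I2)
#4 stroke→J1  (closing 0-jn rule on J1)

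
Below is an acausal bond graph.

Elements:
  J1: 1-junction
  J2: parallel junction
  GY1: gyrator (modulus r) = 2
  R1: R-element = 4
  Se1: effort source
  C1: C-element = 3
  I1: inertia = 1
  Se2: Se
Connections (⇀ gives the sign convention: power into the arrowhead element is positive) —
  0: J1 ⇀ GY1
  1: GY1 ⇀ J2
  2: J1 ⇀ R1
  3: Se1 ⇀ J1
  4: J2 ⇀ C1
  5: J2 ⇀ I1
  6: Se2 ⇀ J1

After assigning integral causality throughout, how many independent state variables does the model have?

2  (C1, I1 all integral)

b3 →J1  (source Se1 imposes e)
b6 →J1  (Se2: effort source, stroke at far end)
b4 →J2  (C1 integral (e out))
b1 →GY1  (common-e at J2 fixed by 4)
b5 →I1  (J2: bond 4 brought effort, rest push out)
b0 →GY1  (GY1: gyrator matches bond 1)
b2 →J1  (J1 flow already set via bond 0)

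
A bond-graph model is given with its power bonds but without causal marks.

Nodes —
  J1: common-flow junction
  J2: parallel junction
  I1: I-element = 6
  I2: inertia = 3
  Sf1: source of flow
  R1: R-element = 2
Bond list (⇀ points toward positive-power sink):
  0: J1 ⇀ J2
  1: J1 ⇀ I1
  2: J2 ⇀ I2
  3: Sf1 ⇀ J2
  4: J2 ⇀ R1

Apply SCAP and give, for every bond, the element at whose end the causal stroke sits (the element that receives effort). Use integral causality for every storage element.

b0 stroke at J1
b1 stroke at I1
b2 stroke at I2
b3 stroke at Sf1
b4 stroke at J2

β3 stroke→Sf1  (Sf1 fixes flow; stroke at Sf1)
β1 stroke→I1  (I1 integral (f out))
β0 stroke→J1  (J1: bond 1 brought flow, rest push out)
β2 stroke→I2  (I2 integral (f out))
β4 stroke→J2  (J2: last free bond brings effort in)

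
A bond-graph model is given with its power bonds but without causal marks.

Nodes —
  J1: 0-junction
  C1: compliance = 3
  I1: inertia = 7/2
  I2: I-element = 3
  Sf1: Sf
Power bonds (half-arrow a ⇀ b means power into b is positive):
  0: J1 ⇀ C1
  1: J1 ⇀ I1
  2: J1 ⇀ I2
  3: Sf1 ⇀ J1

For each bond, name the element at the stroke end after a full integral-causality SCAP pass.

b3 stroke at Sf1  (Sf1: flow source, stroke at near end)
b0 stroke at J1  (prefer integral on C1)
b1 stroke at I1  (J1 effort already set via bond 0)
b2 stroke at I2  (common-e at J1 fixed by 0)

β0 →J1
β1 →I1
β2 →I2
β3 →Sf1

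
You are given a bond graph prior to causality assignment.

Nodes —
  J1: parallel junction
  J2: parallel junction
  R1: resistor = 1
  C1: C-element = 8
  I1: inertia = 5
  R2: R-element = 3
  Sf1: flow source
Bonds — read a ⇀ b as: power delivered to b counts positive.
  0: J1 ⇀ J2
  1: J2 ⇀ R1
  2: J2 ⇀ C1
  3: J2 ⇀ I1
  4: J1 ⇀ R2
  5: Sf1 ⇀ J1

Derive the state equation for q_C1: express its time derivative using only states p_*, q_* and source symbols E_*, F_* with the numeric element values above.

dq_C1/dt = F_Sf1 - p_I1/5 - q_C1/6

β5 stroke→Sf1  (Sf1 fixes flow; stroke at Sf1)
β2 stroke→J2  (C1 integral (e out))
β0 stroke→J1  (0-jn J2 has e-setter on 2)
β1 stroke→R1  (0-jn J2 has e-setter on 2)
β3 stroke→I1  (J2: bond 2 brought effort, rest push out)
β4 stroke→R2  (common-e at J1 fixed by 0)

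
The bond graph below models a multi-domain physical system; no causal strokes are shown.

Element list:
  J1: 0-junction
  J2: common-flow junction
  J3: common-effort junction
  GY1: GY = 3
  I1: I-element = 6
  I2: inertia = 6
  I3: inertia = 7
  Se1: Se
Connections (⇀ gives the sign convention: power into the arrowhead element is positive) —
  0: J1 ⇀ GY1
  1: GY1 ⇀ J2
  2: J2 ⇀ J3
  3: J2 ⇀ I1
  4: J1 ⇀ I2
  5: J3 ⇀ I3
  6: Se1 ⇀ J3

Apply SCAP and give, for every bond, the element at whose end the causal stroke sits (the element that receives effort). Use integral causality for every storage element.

β0 stroke at J1
β1 stroke at J2
β2 stroke at J2
β3 stroke at I1
β4 stroke at I2
β5 stroke at I3
β6 stroke at J3

b6 |J3  (source Se1 imposes e)
b2 |J2  (common-e at J3 fixed by 6)
b5 |I3  (J3: bond 6 brought effort, rest push out)
b3 |I1  (prefer integral on I1)
b1 |J2  (J2 flow already set via bond 3)
b0 |J1  (GY1 both-in/both-out from 1)
b4 |I2  (0-jn J1 has e-setter on 0)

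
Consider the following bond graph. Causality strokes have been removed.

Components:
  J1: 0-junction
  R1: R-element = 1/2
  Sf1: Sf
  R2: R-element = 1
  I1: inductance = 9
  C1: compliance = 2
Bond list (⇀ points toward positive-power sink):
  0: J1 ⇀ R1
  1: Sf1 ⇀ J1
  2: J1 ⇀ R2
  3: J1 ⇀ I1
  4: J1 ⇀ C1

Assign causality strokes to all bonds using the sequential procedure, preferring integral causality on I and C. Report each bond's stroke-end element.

bond 1 stroke→Sf1  (source Sf1 imposes f)
bond 3 stroke→I1  (I1: I, integral causality)
bond 4 stroke→J1  (prefer integral on C1)
bond 0 stroke→R1  (0-jn J1 has e-setter on 4)
bond 2 stroke→R2  (0-jn J1 has e-setter on 4)

bond 0 stroke at R1
bond 1 stroke at Sf1
bond 2 stroke at R2
bond 3 stroke at I1
bond 4 stroke at J1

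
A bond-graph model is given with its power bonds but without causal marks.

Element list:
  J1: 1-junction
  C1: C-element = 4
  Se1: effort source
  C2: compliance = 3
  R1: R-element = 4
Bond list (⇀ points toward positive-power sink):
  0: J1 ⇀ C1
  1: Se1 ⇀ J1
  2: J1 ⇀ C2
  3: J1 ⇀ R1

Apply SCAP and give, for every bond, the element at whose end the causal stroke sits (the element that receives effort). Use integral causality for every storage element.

b1 →J1  (Se1 fixes effort; stroke away)
b0 →J1  (C1: C, integral causality)
b2 →J1  (C2 integral (e out))
b3 →R1  (closing 1-jn rule on J1)

bond 0 stroke at J1
bond 1 stroke at J1
bond 2 stroke at J1
bond 3 stroke at R1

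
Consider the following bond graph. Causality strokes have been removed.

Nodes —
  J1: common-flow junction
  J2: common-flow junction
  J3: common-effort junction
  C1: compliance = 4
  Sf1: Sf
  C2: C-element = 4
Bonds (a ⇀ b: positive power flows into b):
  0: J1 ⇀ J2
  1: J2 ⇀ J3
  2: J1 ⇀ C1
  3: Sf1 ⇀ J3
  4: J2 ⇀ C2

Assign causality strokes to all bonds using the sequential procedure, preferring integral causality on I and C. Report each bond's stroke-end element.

bond 0 stroke→J2
bond 1 stroke→J3
bond 2 stroke→J1
bond 3 stroke→Sf1
bond 4 stroke→J2

β3 →Sf1  (Sf1: flow source, stroke at near end)
β1 →J3  (closing 0-jn rule on J3)
β0 →J2  (1-jn J2 has f-setter on 1)
β4 →J2  (J2 flow already set via bond 1)
β2 →J1  (J1: bond 0 brought flow, rest push out)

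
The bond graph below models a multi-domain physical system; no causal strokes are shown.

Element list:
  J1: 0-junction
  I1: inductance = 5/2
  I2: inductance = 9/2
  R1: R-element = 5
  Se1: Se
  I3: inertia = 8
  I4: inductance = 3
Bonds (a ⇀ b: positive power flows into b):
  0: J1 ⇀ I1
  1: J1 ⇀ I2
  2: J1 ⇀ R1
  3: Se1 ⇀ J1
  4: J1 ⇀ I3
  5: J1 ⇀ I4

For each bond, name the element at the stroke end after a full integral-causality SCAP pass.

#0 stroke→I1
#1 stroke→I2
#2 stroke→R1
#3 stroke→J1
#4 stroke→I3
#5 stroke→I4

β3 stroke→J1  (source Se1 imposes e)
β0 stroke→I1  (J1: bond 3 brought effort, rest push out)
β1 stroke→I2  (J1: bond 3 brought effort, rest push out)
β2 stroke→R1  (common-e at J1 fixed by 3)
β4 stroke→I3  (0-jn J1 has e-setter on 3)
β5 stroke→I4  (J1 effort already set via bond 3)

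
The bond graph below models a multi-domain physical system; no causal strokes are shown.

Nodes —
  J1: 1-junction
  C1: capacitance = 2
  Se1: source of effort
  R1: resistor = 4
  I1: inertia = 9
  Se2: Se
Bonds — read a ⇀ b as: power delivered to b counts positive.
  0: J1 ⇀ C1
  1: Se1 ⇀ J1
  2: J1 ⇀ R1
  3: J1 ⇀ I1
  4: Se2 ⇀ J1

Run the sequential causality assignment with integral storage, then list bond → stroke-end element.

bond 1 →J1  (Se1 (Se) sets effort on bond)
bond 4 →J1  (Se2 (Se) sets effort on bond)
bond 0 →J1  (C1 outputs effort q/C1)
bond 3 →I1  (I1 integral (f out))
bond 2 →J1  (J1 flow already set via bond 3)

bond 0 stroke at J1
bond 1 stroke at J1
bond 2 stroke at J1
bond 3 stroke at I1
bond 4 stroke at J1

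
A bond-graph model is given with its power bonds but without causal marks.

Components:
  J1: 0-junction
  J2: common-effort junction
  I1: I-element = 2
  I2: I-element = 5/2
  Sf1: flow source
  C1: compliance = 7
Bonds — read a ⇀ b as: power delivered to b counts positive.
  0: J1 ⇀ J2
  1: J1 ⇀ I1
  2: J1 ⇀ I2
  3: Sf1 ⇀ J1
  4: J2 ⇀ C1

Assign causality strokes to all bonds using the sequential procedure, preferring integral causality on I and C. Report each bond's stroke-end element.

β0 →J1
β1 →I1
β2 →I2
β3 →Sf1
β4 →J2

β3 stroke at Sf1  (Sf1 (Sf) sets flow on bond)
β1 stroke at I1  (prefer integral on I1)
β2 stroke at I2  (prefer integral on I2)
β0 stroke at J1  (only one effort-in slot at J1)
β4 stroke at J2  (J2: last free bond brings effort in)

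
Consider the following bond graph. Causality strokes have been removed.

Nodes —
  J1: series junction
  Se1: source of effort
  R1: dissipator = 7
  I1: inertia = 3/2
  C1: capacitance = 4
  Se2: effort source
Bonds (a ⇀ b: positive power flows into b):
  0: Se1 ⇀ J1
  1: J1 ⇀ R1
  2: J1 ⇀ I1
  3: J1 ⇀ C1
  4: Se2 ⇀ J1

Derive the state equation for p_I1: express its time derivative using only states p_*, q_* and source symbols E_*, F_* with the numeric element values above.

#0 stroke at J1  (source Se1 imposes e)
#4 stroke at J1  (Se2: effort source, stroke at far end)
#2 stroke at I1  (I1 outputs flow p/I1)
#1 stroke at J1  (1-jn J1 has f-setter on 2)
#3 stroke at J1  (J1 flow already set via bond 2)

dp_I1/dt = E_Se1 + E_Se2 - 14*p_I1/3 - q_C1/4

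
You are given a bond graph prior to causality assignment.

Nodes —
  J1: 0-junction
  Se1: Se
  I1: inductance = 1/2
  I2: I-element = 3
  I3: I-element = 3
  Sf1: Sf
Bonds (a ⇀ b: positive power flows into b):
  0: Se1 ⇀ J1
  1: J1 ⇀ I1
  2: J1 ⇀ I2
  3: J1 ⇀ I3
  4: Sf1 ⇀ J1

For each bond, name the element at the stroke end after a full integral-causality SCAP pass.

β0 |J1
β1 |I1
β2 |I2
β3 |I3
β4 |Sf1

bond 0 |J1  (Se1 (Se) sets effort on bond)
bond 4 |Sf1  (Sf1: flow source, stroke at near end)
bond 1 |I1  (0-jn J1 has e-setter on 0)
bond 2 |I2  (common-e at J1 fixed by 0)
bond 3 |I3  (common-e at J1 fixed by 0)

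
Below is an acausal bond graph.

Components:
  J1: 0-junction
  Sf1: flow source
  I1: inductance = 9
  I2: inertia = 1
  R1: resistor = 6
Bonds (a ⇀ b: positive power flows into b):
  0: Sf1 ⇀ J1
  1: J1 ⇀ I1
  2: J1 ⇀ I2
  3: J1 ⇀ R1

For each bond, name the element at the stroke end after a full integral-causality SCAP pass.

b0 stroke at Sf1
b1 stroke at I1
b2 stroke at I2
b3 stroke at J1

bond 0 stroke at Sf1  (Sf1 (Sf) sets flow on bond)
bond 1 stroke at I1  (I1 outputs flow p/I1)
bond 2 stroke at I2  (I2 integral (f out))
bond 3 stroke at J1  (J1: last free bond brings effort in)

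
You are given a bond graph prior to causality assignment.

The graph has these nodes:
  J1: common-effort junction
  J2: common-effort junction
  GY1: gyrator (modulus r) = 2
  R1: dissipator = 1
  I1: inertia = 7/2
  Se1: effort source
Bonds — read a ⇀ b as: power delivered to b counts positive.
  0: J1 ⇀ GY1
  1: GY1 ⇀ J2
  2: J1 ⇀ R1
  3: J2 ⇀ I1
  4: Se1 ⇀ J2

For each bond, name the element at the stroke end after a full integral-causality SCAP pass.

bond 4 stroke at J2  (source Se1 imposes e)
bond 1 stroke at GY1  (J2 effort already set via bond 4)
bond 3 stroke at I1  (J2 effort already set via bond 4)
bond 0 stroke at GY1  (GY1: gyrator matches bond 1)
bond 2 stroke at J1  (J1: last free bond brings effort in)

bond 0 stroke at GY1
bond 1 stroke at GY1
bond 2 stroke at J1
bond 3 stroke at I1
bond 4 stroke at J2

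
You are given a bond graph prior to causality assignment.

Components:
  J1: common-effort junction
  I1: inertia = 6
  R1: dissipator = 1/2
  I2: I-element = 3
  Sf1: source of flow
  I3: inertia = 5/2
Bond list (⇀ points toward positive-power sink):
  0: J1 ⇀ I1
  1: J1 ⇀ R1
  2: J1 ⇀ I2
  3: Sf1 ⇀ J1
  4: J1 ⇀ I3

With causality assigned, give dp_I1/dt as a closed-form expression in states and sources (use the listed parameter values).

β3 |Sf1  (Sf1 fixes flow; stroke at Sf1)
β0 |I1  (prefer integral on I1)
β2 |I2  (I2: I, integral causality)
β4 |I3  (I3: I, integral causality)
β1 |J1  (J1: last free bond brings effort in)

dp_I1/dt = F_Sf1/2 - p_I1/12 - p_I2/6 - p_I3/5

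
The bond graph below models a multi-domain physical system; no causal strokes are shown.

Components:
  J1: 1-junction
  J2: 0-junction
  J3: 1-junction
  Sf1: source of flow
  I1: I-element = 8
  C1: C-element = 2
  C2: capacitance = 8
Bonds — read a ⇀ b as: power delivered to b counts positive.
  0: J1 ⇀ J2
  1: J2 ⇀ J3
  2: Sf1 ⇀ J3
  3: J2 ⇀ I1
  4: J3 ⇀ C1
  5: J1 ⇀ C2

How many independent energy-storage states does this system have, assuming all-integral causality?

b2 |Sf1  (Sf1 fixes flow; stroke at Sf1)
b1 |J3  (1-jn J3 has f-setter on 2)
b4 |J3  (J3: bond 2 brought flow, rest push out)
b3 |I1  (I1 outputs flow p/I1)
b0 |J2  (J2: last free bond brings effort in)
b5 |J1  (common-f at J1 fixed by 0)

3  (C1, C2, I1 all integral)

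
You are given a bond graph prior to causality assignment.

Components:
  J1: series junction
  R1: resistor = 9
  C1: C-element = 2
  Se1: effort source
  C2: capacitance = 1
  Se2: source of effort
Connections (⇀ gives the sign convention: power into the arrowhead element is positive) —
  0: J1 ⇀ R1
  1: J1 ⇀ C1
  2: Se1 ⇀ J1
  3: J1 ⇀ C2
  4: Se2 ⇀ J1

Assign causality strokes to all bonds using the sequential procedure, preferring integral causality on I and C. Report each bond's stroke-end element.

b0 stroke→R1
b1 stroke→J1
b2 stroke→J1
b3 stroke→J1
b4 stroke→J1

b2 stroke at J1  (Se1 (Se) sets effort on bond)
b4 stroke at J1  (Se2 fixes effort; stroke away)
b1 stroke at J1  (C1 integral (e out))
b3 stroke at J1  (C2 integral (e out))
b0 stroke at R1  (J1: last free bond brings flow in)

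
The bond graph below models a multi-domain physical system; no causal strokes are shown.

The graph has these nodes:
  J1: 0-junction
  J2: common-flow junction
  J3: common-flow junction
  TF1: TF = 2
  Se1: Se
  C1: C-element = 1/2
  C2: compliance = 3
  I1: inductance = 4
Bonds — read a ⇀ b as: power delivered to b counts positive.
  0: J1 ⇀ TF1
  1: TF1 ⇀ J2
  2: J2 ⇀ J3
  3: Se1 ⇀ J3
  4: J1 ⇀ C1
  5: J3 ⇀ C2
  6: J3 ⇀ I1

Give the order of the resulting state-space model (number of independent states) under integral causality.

bond 3 |J3  (Se1 fixes effort; stroke away)
bond 4 |J1  (C1: C, integral causality)
bond 0 |TF1  (0-jn J1 has e-setter on 4)
bond 1 |J2  (through TF1, causality passes straight; one stroke at TF1)
bond 2 |J3  (J2: last free bond brings flow in)
bond 5 |J3  (C2: C, integral causality)
bond 6 |I1  (J3 needs exactly one f-in)

3  (C1, C2, I1 all integral)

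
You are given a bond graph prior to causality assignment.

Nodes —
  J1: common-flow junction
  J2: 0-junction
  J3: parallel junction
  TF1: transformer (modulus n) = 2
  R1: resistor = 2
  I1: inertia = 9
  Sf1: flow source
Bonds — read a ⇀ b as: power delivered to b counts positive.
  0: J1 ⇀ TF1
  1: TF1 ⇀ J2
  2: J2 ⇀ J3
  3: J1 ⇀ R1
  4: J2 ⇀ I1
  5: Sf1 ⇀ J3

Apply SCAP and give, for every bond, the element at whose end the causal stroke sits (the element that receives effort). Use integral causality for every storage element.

β0 stroke→TF1
β1 stroke→J2
β2 stroke→J3
β3 stroke→J1
β4 stroke→I1
β5 stroke→Sf1

b5 stroke at Sf1  (Sf1 (Sf) sets flow on bond)
b2 stroke at J3  (closing 0-jn rule on J3)
b4 stroke at I1  (prefer integral on I1)
b1 stroke at J2  (only one effort-in slot at J2)
b0 stroke at TF1  (through TF1, causality passes straight; one stroke at TF1)
b3 stroke at J1  (J1: bond 0 brought flow, rest push out)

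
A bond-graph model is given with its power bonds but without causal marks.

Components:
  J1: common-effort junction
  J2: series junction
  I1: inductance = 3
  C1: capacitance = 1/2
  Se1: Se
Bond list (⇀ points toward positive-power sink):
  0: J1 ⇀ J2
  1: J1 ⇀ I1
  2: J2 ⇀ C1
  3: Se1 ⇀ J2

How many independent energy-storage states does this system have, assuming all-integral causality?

2  (C1, I1 all integral)

#3 stroke at J2  (Se1 (Se) sets effort on bond)
#1 stroke at I1  (I1: I, integral causality)
#0 stroke at J1  (closing 0-jn rule on J1)
#2 stroke at J2  (J2 flow already set via bond 0)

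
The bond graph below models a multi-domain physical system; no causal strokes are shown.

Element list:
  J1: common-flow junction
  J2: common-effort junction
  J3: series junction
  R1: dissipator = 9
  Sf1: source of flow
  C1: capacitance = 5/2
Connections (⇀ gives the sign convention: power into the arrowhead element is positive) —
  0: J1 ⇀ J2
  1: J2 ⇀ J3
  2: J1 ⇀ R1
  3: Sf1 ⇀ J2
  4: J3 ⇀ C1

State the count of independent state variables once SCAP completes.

bond 3 stroke at Sf1  (Sf1: flow source, stroke at near end)
bond 4 stroke at J3  (C1 outputs effort q/C1)
bond 1 stroke at J2  (only one flow-in slot at J3)
bond 0 stroke at J1  (J2 effort already set via bond 1)
bond 2 stroke at R1  (closing 1-jn rule on J1)

1  (C1 all integral)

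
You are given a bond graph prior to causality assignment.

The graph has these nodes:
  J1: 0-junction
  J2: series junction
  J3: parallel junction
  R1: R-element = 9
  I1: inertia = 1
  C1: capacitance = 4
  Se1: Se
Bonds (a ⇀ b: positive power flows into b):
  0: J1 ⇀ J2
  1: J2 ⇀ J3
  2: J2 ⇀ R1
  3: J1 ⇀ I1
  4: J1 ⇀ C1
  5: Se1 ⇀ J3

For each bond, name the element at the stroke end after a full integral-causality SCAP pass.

bond 0 stroke at J2
bond 1 stroke at J2
bond 2 stroke at R1
bond 3 stroke at I1
bond 4 stroke at J1
bond 5 stroke at J3

b5 |J3  (source Se1 imposes e)
b1 |J2  (J3: bond 5 brought effort, rest push out)
b3 |I1  (I1 outputs flow p/I1)
b4 |J1  (C1: C, integral causality)
b0 |J2  (J1 effort already set via bond 4)
b2 |R1  (J2: last free bond brings flow in)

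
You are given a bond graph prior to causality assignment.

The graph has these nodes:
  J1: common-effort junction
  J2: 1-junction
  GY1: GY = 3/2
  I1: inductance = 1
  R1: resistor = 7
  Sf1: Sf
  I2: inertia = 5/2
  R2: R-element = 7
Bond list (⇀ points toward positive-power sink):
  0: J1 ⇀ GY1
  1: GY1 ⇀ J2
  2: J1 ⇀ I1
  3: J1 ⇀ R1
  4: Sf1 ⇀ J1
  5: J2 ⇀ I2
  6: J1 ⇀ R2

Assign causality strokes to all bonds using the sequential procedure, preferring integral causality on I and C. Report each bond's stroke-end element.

β4 |Sf1  (source Sf1 imposes f)
β2 |I1  (I1: I, integral causality)
β5 |I2  (prefer integral on I2)
β1 |J2  (J2: bond 5 brought flow, rest push out)
β0 |J1  (GY1 both-in/both-out from 1)
β3 |R1  (J1 effort already set via bond 0)
β6 |R2  (common-e at J1 fixed by 0)

#0 stroke at J1
#1 stroke at J2
#2 stroke at I1
#3 stroke at R1
#4 stroke at Sf1
#5 stroke at I2
#6 stroke at R2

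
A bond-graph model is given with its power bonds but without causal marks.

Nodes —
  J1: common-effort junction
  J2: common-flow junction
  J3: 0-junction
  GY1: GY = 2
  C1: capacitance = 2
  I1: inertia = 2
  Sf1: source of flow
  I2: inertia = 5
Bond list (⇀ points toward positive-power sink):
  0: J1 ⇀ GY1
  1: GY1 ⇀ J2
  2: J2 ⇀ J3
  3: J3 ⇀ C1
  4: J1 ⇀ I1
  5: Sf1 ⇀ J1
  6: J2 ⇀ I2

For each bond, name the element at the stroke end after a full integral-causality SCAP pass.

bond 0 stroke→J1
bond 1 stroke→J2
bond 2 stroke→J2
bond 3 stroke→J3
bond 4 stroke→I1
bond 5 stroke→Sf1
bond 6 stroke→I2

#5 stroke→Sf1  (Sf1: flow source, stroke at near end)
#3 stroke→J3  (prefer integral on C1)
#2 stroke→J2  (J3: bond 3 brought effort, rest push out)
#4 stroke→I1  (prefer integral on I1)
#0 stroke→J1  (closing 0-jn rule on J1)
#1 stroke→J2  (GY1 both-in/both-out from 0)
#6 stroke→I2  (J2 needs exactly one f-in)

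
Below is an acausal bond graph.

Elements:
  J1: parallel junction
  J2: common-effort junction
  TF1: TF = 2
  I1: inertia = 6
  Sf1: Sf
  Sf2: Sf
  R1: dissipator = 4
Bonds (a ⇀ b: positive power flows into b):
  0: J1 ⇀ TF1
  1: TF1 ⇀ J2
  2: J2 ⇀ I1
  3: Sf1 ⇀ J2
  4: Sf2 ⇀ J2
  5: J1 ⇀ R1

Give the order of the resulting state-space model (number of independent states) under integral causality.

1  (I1 all integral)

bond 3 →Sf1  (source Sf1 imposes f)
bond 4 →Sf2  (Sf2 fixes flow; stroke at Sf2)
bond 2 →I1  (I1 outputs flow p/I1)
bond 1 →J2  (J2: last free bond brings effort in)
bond 0 →TF1  (TF1 one-in-one-out from 1)
bond 5 →J1  (closing 0-jn rule on J1)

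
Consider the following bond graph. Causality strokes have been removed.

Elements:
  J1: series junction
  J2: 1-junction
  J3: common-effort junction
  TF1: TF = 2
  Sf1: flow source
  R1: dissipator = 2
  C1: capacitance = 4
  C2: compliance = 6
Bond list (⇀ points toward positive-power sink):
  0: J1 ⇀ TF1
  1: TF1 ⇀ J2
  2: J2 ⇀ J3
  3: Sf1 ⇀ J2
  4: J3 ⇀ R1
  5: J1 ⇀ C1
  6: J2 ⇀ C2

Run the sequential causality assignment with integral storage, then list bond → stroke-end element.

b3 stroke at Sf1  (source Sf1 imposes f)
b1 stroke at J2  (J2: bond 3 brought flow, rest push out)
b2 stroke at J2  (common-f at J2 fixed by 3)
b6 stroke at J2  (J2 flow already set via bond 3)
b4 stroke at J3  (J3 needs exactly one e-in)
b0 stroke at TF1  (TF1 one-in-one-out from 1)
b5 stroke at J1  (1-jn J1 has f-setter on 0)

b0 stroke at TF1
b1 stroke at J2
b2 stroke at J2
b3 stroke at Sf1
b4 stroke at J3
b5 stroke at J1
b6 stroke at J2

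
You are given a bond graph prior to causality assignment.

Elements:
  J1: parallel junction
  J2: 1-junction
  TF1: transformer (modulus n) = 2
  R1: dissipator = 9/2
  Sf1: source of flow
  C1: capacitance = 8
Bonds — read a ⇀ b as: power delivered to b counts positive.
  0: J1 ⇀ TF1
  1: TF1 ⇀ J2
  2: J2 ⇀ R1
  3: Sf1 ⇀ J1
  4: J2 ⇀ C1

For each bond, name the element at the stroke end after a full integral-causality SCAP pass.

b3 |Sf1  (source Sf1 imposes f)
b0 |J1  (closing 0-jn rule on J1)
b1 |TF1  (TF1 one-in-one-out from 0)
b2 |J2  (J2 flow already set via bond 1)
b4 |J2  (J2 flow already set via bond 1)

b0 →J1
b1 →TF1
b2 →J2
b3 →Sf1
b4 →J2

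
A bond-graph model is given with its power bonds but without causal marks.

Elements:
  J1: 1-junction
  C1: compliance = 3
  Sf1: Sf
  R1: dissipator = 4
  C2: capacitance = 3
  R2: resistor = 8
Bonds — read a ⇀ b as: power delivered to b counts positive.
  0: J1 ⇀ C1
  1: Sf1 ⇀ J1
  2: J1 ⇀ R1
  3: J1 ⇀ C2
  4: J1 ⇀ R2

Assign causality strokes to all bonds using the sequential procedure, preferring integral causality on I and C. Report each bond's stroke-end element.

#0 stroke at J1
#1 stroke at Sf1
#2 stroke at J1
#3 stroke at J1
#4 stroke at J1

b1 stroke at Sf1  (Sf1: flow source, stroke at near end)
b0 stroke at J1  (common-f at J1 fixed by 1)
b2 stroke at J1  (J1: bond 1 brought flow, rest push out)
b3 stroke at J1  (common-f at J1 fixed by 1)
b4 stroke at J1  (J1 flow already set via bond 1)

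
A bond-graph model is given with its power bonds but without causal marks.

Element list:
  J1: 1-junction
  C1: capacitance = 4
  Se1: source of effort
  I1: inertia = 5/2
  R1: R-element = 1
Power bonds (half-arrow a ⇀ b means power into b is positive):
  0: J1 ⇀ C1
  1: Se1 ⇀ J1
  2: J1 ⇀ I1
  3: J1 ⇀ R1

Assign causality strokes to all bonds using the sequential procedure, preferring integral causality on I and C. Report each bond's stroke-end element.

#0 stroke→J1
#1 stroke→J1
#2 stroke→I1
#3 stroke→J1

bond 1 |J1  (source Se1 imposes e)
bond 0 |J1  (C1: C, integral causality)
bond 2 |I1  (I1 integral (f out))
bond 3 |J1  (common-f at J1 fixed by 2)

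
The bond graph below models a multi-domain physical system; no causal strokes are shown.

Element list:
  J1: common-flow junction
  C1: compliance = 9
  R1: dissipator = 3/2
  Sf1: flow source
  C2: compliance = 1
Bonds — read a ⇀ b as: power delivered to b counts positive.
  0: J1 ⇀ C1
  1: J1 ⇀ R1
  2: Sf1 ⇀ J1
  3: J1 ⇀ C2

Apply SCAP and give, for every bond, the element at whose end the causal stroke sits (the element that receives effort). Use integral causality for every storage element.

#0 stroke→J1
#1 stroke→J1
#2 stroke→Sf1
#3 stroke→J1

#2 stroke→Sf1  (Sf1 fixes flow; stroke at Sf1)
#0 stroke→J1  (common-f at J1 fixed by 2)
#1 stroke→J1  (common-f at J1 fixed by 2)
#3 stroke→J1  (J1 flow already set via bond 2)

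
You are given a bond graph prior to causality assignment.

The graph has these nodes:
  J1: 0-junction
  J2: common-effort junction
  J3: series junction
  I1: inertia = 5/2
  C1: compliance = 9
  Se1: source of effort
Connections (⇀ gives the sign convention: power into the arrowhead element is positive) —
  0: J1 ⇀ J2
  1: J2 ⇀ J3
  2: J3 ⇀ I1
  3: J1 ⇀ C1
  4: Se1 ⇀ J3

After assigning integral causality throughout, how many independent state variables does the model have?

2  (C1, I1 all integral)

b4 stroke→J3  (Se1 (Se) sets effort on bond)
b2 stroke→I1  (prefer integral on I1)
b1 stroke→J3  (J3 flow already set via bond 2)
b0 stroke→J2  (J2: last free bond brings effort in)
b3 stroke→J1  (J1: last free bond brings effort in)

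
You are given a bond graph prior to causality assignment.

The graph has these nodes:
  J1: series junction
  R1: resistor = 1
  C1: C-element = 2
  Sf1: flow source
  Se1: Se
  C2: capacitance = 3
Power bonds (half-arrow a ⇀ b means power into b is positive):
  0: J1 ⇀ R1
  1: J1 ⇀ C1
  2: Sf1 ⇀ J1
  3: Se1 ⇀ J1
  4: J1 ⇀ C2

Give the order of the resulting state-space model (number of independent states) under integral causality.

2  (C1, C2 all integral)

β2 →Sf1  (source Sf1 imposes f)
β3 →J1  (source Se1 imposes e)
β0 →J1  (common-f at J1 fixed by 2)
β1 →J1  (1-jn J1 has f-setter on 2)
β4 →J1  (J1 flow already set via bond 2)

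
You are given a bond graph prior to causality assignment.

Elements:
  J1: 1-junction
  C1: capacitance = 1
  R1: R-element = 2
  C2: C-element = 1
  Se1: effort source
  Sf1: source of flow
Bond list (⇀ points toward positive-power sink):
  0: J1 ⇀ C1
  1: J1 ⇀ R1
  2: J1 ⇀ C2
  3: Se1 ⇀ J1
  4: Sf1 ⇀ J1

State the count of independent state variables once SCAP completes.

b3 stroke at J1  (Se1 (Se) sets effort on bond)
b4 stroke at Sf1  (Sf1 (Sf) sets flow on bond)
b0 stroke at J1  (J1: bond 4 brought flow, rest push out)
b1 stroke at J1  (J1 flow already set via bond 4)
b2 stroke at J1  (common-f at J1 fixed by 4)

2  (C1, C2 all integral)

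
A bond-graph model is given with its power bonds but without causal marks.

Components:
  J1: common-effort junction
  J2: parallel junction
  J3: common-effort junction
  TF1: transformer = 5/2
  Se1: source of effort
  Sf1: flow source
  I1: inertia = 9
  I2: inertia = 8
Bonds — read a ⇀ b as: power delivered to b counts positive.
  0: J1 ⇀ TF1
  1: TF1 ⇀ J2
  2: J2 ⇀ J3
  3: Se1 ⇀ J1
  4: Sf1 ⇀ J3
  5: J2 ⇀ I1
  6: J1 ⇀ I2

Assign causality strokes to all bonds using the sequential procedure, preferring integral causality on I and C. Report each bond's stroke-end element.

bond 3 stroke at J1  (Se1: effort source, stroke at far end)
bond 4 stroke at Sf1  (Sf1 (Sf) sets flow on bond)
bond 0 stroke at TF1  (0-jn J1 has e-setter on 3)
bond 6 stroke at I2  (J1: bond 3 brought effort, rest push out)
bond 2 stroke at J3  (J3: last free bond brings effort in)
bond 1 stroke at J2  (through TF1, causality passes straight; one stroke at TF1)
bond 5 stroke at I1  (0-jn J2 has e-setter on 1)

#0 |TF1
#1 |J2
#2 |J3
#3 |J1
#4 |Sf1
#5 |I1
#6 |I2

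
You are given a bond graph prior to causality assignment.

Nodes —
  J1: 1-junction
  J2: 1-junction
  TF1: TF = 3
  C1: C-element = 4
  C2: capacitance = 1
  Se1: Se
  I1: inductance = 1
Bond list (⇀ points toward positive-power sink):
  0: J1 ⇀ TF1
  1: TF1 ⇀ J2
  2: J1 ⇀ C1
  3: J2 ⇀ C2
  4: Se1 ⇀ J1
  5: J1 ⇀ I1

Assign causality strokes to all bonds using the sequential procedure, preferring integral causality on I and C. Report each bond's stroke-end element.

β4 →J1  (Se1 fixes effort; stroke away)
β2 →J1  (C1: C, integral causality)
β3 →J2  (C2: C, integral causality)
β1 →TF1  (J2: last free bond brings flow in)
β0 →J1  (TF1: transformer flips bond 1)
β5 →I1  (J1: last free bond brings flow in)

bond 0 |J1
bond 1 |TF1
bond 2 |J1
bond 3 |J2
bond 4 |J1
bond 5 |I1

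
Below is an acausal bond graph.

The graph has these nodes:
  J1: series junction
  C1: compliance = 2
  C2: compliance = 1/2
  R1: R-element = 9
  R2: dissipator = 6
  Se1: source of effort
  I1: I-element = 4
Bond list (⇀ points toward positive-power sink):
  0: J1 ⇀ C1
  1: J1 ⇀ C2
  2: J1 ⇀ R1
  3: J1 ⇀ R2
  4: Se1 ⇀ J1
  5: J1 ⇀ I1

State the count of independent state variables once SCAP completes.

#4 stroke at J1  (Se1: effort source, stroke at far end)
#0 stroke at J1  (C1 outputs effort q/C1)
#1 stroke at J1  (C2: C, integral causality)
#5 stroke at I1  (I1: I, integral causality)
#2 stroke at J1  (J1: bond 5 brought flow, rest push out)
#3 stroke at J1  (1-jn J1 has f-setter on 5)

3  (C1, C2, I1 all integral)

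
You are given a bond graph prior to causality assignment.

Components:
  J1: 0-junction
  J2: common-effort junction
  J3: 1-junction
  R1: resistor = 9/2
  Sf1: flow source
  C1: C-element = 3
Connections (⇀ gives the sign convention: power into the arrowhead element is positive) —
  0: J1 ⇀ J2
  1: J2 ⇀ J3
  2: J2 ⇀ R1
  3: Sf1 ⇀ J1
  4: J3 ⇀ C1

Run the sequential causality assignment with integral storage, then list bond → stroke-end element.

b3 stroke at Sf1  (Sf1: flow source, stroke at near end)
b0 stroke at J1  (only one effort-in slot at J1)
b4 stroke at J3  (C1 integral (e out))
b1 stroke at J2  (closing 1-jn rule on J3)
b2 stroke at R1  (common-e at J2 fixed by 1)

β0 →J1
β1 →J2
β2 →R1
β3 →Sf1
β4 →J3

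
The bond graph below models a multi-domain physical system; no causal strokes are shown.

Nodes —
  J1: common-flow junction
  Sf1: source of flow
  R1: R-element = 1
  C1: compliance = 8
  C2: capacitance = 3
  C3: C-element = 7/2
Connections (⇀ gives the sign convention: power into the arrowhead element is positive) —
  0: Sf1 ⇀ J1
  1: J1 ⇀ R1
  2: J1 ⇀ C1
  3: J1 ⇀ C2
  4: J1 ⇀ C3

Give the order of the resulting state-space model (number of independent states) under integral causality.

3  (C1, C2, C3 all integral)

β0 stroke at Sf1  (Sf1 fixes flow; stroke at Sf1)
β1 stroke at J1  (1-jn J1 has f-setter on 0)
β2 stroke at J1  (J1 flow already set via bond 0)
β3 stroke at J1  (J1: bond 0 brought flow, rest push out)
β4 stroke at J1  (J1 flow already set via bond 0)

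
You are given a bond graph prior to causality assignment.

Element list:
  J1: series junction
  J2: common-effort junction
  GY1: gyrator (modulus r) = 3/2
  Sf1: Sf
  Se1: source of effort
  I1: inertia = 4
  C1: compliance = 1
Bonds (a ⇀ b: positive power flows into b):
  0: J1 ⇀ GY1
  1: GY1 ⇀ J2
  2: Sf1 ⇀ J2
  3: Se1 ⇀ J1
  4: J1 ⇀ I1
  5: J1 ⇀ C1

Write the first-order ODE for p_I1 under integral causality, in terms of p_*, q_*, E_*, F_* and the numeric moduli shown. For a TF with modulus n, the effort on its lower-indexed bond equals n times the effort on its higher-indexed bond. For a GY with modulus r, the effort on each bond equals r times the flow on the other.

dp_I1/dt = E_Se1 + 3*F_Sf1/2 - q_C1

bond 2 |Sf1  (Sf1 fixes flow; stroke at Sf1)
bond 3 |J1  (Se1 fixes effort; stroke away)
bond 1 |J2  (only one effort-in slot at J2)
bond 0 |J1  (GY1: gyrator matches bond 1)
bond 4 |I1  (I1 integral (f out))
bond 5 |J1  (common-f at J1 fixed by 4)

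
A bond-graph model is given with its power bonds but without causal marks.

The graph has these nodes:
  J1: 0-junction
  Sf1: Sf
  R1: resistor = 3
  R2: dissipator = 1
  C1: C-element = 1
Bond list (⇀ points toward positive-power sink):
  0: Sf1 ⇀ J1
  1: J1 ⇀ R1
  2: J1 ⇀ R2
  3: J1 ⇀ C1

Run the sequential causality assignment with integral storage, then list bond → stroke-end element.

bond 0 |Sf1
bond 1 |R1
bond 2 |R2
bond 3 |J1

#0 stroke→Sf1  (Sf1 fixes flow; stroke at Sf1)
#3 stroke→J1  (C1: C, integral causality)
#1 stroke→R1  (common-e at J1 fixed by 3)
#2 stroke→R2  (J1: bond 3 brought effort, rest push out)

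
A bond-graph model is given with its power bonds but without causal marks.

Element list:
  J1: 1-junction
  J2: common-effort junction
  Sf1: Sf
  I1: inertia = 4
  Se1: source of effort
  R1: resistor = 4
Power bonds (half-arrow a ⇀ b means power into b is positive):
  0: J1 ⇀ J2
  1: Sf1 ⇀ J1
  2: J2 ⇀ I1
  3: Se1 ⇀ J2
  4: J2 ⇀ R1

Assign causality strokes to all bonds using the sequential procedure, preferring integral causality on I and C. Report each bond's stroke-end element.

bond 1 |Sf1  (source Sf1 imposes f)
bond 3 |J2  (Se1: effort source, stroke at far end)
bond 0 |J1  (J1 flow already set via bond 1)
bond 2 |I1  (0-jn J2 has e-setter on 3)
bond 4 |R1  (common-e at J2 fixed by 3)

#0 |J1
#1 |Sf1
#2 |I1
#3 |J2
#4 |R1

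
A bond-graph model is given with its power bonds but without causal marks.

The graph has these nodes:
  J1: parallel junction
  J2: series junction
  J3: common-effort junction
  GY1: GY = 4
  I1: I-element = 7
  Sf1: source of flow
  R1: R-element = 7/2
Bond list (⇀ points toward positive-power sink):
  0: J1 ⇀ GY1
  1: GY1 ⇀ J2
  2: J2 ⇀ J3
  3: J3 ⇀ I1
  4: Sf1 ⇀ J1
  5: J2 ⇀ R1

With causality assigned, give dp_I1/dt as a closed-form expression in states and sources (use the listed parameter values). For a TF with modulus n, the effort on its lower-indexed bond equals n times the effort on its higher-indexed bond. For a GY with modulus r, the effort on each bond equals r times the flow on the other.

bond 4 stroke at Sf1  (Sf1: flow source, stroke at near end)
bond 0 stroke at J1  (J1 needs exactly one e-in)
bond 1 stroke at J2  (GY1: gyrator matches bond 0)
bond 3 stroke at I1  (I1 outputs flow p/I1)
bond 2 stroke at J3  (J3 needs exactly one e-in)
bond 5 stroke at J2  (J2 flow already set via bond 2)

dp_I1/dt = 4*F_Sf1 - p_I1/2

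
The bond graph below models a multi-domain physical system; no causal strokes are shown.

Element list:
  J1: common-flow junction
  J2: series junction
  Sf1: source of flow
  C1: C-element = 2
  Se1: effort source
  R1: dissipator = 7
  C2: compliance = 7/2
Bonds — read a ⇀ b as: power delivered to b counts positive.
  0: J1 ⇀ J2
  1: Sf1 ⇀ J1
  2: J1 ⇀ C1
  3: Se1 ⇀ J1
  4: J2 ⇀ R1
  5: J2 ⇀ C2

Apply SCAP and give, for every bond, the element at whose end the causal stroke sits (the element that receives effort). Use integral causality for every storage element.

b1 |Sf1  (Sf1 (Sf) sets flow on bond)
b3 |J1  (Se1: effort source, stroke at far end)
b0 |J1  (J1: bond 1 brought flow, rest push out)
b2 |J1  (J1 flow already set via bond 1)
b4 |J2  (common-f at J2 fixed by 0)
b5 |J2  (1-jn J2 has f-setter on 0)

b0 |J1
b1 |Sf1
b2 |J1
b3 |J1
b4 |J2
b5 |J2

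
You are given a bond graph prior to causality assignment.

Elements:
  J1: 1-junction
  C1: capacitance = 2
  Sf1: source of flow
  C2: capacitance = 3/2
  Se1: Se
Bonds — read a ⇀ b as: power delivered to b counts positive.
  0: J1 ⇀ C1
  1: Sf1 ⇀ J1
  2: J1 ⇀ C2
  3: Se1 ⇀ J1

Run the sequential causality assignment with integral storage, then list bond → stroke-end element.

b0 →J1
b1 →Sf1
b2 →J1
b3 →J1

β1 |Sf1  (Sf1 (Sf) sets flow on bond)
β3 |J1  (Se1: effort source, stroke at far end)
β0 |J1  (common-f at J1 fixed by 1)
β2 |J1  (common-f at J1 fixed by 1)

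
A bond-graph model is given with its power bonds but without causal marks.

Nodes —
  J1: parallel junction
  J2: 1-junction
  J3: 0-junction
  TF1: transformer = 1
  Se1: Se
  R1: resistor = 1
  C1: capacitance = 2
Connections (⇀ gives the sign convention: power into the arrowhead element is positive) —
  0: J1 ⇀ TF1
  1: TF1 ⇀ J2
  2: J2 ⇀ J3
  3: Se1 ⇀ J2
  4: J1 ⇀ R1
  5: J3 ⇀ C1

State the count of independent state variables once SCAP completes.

bond 3 →J2  (Se1 fixes effort; stroke away)
bond 5 →J3  (C1: C, integral causality)
bond 2 →J2  (0-jn J3 has e-setter on 5)
bond 1 →TF1  (only one flow-in slot at J2)
bond 0 →J1  (TF TF1: opposite of bond 1)
bond 4 →R1  (0-jn J1 has e-setter on 0)

1  (C1 all integral)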